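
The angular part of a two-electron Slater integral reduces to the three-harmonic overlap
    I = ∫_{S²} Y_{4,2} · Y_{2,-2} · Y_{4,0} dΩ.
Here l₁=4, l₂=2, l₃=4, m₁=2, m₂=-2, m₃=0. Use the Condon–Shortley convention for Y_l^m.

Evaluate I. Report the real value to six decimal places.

-0.190365

Rules hold: Σm=0, L=10 even, 2≤4≤6.
N = 9·5·9 = 405
Δ = 2!·6!·2!/11! = 1/13860
Racah Σ t=0..2: t=0:+1/192 t=1:−1/36 t=2:+1/192 = -5/288
⇒ 3j(4 2 4; 0 0 0)² = 20/693, sgn -1
Racah Σ t=0..0: t=0:+1/192 = 1/192
⇒ 3j(4 2 4; 2 -2 0)² = 3/77, sgn +1
4πI² = N·(3j₀)²·(3jₘ)² = 2700/5929
I = -1·√(0.455389/4π) = -0.19036462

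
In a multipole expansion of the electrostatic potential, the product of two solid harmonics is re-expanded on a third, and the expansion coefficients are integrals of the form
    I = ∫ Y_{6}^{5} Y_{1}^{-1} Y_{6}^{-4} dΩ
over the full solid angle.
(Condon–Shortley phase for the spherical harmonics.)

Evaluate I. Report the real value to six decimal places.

l₁+l₂+l₃=13 is odd: 3j(l;000)=0 ⇒ I=0

0.000000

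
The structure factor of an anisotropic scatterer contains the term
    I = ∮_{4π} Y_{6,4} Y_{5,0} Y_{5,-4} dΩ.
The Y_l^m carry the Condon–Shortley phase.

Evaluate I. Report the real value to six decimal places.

-0.082328

Rules hold: Σm=0, L=16 even, 1≤5≤11.
N = 13·11·11 = 1573
Δ = 6!·6!·4!/17! = 1/28588560
Racah Σ t=1..5: t=1:−1/345600 t=2:+1/13824 t=3:−1/5184 t=4:+1/13824 t=5:−1/345600 = -7/129600
⇒ 3j(6 5 5; 0 0 0)² = 80/7293, sgn +1
Racah Σ t=1..2: t=1:−1/345600 t=2:+1/207360 = 1/518400
⇒ 3j(6 5 5; 4 0 -4)² = 12/2431, sgn -1
4πI² = N·(3j₀)²·(3jₘ)² = 320/3757
I = -1·√(0.0851743/4π) = -0.08232836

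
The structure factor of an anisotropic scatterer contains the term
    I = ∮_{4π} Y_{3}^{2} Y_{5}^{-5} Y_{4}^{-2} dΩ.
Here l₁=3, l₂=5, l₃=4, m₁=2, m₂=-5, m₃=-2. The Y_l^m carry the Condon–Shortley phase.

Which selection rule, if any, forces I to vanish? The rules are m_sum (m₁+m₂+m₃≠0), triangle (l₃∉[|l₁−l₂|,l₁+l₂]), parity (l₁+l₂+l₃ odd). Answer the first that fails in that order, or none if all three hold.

m_sum

Σmᵢ = -5  ✗
l₃∈[|l₁−l₂|,l₁+l₂]=[2,8], have l₃=4
Σlᵢ = 12 ⇒ even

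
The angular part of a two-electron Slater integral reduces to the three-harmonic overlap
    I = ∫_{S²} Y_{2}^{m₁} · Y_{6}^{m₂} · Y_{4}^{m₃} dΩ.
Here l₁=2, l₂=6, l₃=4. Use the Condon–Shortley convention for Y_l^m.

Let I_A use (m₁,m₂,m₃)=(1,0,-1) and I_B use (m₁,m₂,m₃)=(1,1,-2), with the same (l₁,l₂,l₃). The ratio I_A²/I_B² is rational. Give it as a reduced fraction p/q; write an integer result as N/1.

12/7

Same 2,6,4: normalisation and zero-m 3j drop out of the ratio.
A: Δ: 4! 0! 8! / 13! → 1/6435; sum: t=1:−1/4320 = -1/4320; 3j²(2 6 4; 1 0 -1) = Δ·Π!·Σ² = 8/429  (sign +1)
B: Δ: 4! 0! 8! / 13! → 1/6435; sum: t=1:−1/8640 = -1/8640; 3j²(2 6 4; 1 1 -2) = Δ·Π!·Σ² = 14/1287  (sign -1)
I_A²/I_B² = (8/429)/(14/1287) = 12/7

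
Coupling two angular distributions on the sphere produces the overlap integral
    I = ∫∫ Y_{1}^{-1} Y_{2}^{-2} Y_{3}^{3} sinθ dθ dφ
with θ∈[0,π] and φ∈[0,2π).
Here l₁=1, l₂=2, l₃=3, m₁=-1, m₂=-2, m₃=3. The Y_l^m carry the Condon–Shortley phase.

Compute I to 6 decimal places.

-0.319865

m-sum 0 ✓  L=6 even ✓  1≤3≤3 ✓
Π(2lᵢ+1) = 3×5×7 = 105
triangle coeff Δ(1,2,3) = 1/105
Σ_t [0,0]: t=0:+1/4 = 1/4
(3j)²=3/35 [(1 2 3; 0 0 0)], sign=-1
Σ_t [0,0]: t=0:+1/48 = 1/48
(3j)²=1/7 [(1 2 3; -1 -2 3)], sign=+1
⇒ 4πI² = 9/7
I = (-1)√(9/7/(4π)) = -0.31986543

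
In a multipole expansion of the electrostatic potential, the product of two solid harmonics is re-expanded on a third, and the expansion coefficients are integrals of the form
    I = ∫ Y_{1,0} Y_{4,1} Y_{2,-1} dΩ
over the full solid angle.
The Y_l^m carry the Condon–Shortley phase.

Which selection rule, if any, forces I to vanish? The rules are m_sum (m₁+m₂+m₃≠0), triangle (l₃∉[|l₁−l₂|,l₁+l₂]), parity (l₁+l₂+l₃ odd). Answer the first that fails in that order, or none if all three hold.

azimuthal sum: 0 + 1 − 1 = 0  ✓
3 ≤ 2 ≤ 5 (triangle on l)  ✗
L = 1 + 4 + 2 = 7 (odd)

triangle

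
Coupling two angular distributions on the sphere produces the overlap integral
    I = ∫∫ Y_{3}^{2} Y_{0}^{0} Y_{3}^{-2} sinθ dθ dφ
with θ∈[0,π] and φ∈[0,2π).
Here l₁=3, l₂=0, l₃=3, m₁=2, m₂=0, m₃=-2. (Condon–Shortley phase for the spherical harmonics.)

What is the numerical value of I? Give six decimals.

m-sum 0 ✓  L=6 even ✓  3≤3≤3 ✓
Π(2lᵢ+1) = 7×1×7 = 49
triangle coeff Δ(3,0,3) = 1/7
Σ_t [0,0]: t=0:+1/36 = 1/36
(3j)²=1/7 [(3 0 3; 0 0 0)], sign=-1
Σ_t [0,0]: t=0:+1/120 = 1/120
(3j)²=1/7 [(3 0 3; 2 0 -2)], sign=-1
⇒ 4πI² = 1/1
I = (+1)√(1/1/(4π)) = 0.28209479

0.282095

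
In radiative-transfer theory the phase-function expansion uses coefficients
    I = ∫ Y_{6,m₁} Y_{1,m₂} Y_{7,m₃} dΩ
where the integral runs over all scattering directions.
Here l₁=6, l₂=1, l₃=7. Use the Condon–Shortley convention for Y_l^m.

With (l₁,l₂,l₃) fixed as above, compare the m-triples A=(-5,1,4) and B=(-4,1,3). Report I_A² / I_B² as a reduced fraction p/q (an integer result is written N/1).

1/2

l's match ⇒ only the (l;m) 3-j factors differ between A and B.
A: triangle coeff Δ(6,1,7) = 1/1365; Σ_t [0,0]: t=0:+1/79833600 = 1/79833600; (3j)²=1/455 [(6 1 7; -5 1 4)], sign=-1
B: triangle coeff Δ(6,1,7) = 1/1365; Σ_t [0,0]: t=0:+1/14515200 = 1/14515200; (3j)²=2/455 [(6 1 7; -4 1 3)], sign=+1
I_A²/I_B² = (1/455)/(2/455) = 1/2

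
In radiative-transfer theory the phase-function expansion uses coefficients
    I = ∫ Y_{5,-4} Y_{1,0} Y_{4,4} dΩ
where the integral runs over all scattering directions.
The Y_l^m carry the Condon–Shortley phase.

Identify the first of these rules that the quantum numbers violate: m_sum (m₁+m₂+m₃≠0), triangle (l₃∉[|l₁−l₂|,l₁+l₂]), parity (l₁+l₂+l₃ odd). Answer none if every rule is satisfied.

none

azimuthal sum: -4 + 0 + 4 = 0  ✓
4 ≤ 4 ≤ 6 (triangle on l)  ✓
L = 5 + 1 + 4 = 10 (even)  ✓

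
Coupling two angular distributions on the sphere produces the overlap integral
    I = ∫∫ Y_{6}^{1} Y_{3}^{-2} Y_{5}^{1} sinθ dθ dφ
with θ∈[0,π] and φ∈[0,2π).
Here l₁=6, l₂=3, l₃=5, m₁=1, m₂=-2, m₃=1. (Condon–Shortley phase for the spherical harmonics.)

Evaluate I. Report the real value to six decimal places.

Checks pass: Σm=0; 14 even; l₃=5∈[3,9].
(2·6+1)(2·3+1)(2·5+1) = 1001
Δ: 4! 8! 2! / 15! → 1/675675
sum: t=1:−1/8640 t=2:+1/2304 t=3:−1/8640 = 7/34560
3j²(6 3 5; 0 0 0) = Δ·Π!·Σ² = 7/429  (sign -1)
sum: t=0:+1/17280 t=1:−1/6912 = -1/11520
3j²(6 3 5; 1 -2 1) = Δ·Π!·Σ² = 2/143  (sign -1)
combine: 4πI² = 1001·7/429·2/143 = 98/429
take √, sign +1: I = 0.13482780

0.134828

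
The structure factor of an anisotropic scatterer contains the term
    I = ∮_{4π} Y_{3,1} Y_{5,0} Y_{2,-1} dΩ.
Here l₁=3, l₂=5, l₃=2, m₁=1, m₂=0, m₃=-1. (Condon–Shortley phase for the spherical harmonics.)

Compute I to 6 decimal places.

m-sum 0 ✓  L=10 even ✓  2≤2≤8 ✓
Π(2lᵢ+1) = 7×11×5 = 385
triangle coeff Δ(3,5,2) = 1/2310
Σ_t [3,3]: t=3:−1/144 = -1/144
(3j)²=10/231 [(3 5 2; 0 0 0)], sign=-1
Σ_t [2,2]: t=2:+1/288 = 1/288
(3j)²=5/231 [(3 5 2; 1 0 -1)], sign=-1
⇒ 4πI² = 250/693
I = (+1)√(250/693/(4π)) = 0.16943318

0.169433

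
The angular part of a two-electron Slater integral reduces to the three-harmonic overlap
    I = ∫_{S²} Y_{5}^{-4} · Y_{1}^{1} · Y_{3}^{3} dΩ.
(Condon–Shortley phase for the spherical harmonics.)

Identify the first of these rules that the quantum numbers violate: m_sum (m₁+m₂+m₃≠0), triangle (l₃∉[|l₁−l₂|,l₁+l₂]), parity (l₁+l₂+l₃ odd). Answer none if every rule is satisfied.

azimuthal sum: -4 + 1 + 3 = 0  ✓
4 ≤ 3 ≤ 6 (triangle on l)  ✗
L = 5 + 1 + 3 = 9 (odd)

triangle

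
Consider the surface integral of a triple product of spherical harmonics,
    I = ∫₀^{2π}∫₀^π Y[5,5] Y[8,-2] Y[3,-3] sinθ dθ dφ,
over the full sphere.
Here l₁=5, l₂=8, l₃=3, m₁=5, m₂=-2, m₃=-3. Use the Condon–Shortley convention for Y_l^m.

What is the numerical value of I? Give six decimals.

0.004198

Rules hold: Σm=0, L=16 even, 3≤3≤13.
N = 11·17·7 = 1309
Δ = 10!·0!·6!/17! = 1/136136
Racah Σ t=5..5: t=5:−1/518400 = -1/518400
⇒ 3j(5 8 3; 0 0 0)² = 56/2431, sgn +1
Racah Σ t=0..0: t=0:+1/2612736000 = 1/2612736000
⇒ 3j(5 8 3; 5 -2 -3)² = 1/136136, sgn +1
4πI² = N·(3j₀)²·(3jₘ)² = 7/31603
I = +1·√(0.000221498/4π) = 0.00419836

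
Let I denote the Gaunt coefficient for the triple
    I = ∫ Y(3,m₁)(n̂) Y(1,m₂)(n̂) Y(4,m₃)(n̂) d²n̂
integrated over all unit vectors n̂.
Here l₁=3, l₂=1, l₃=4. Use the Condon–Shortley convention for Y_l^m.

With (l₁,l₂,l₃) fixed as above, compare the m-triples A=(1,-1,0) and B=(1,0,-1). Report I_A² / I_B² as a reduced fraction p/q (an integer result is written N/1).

2/5

Same 3,1,4: normalisation and zero-m 3j drop out of the ratio.
A: Δ: 0! 6! 2! / 9! → 1/252; sum: t=0:+1/96 = 1/96; 3j²(3 1 4; 1 -1 0) = Δ·Π!·Σ² = 1/42  (sign +1)
B: Δ: 0! 6! 2! / 9! → 1/252; sum: t=0:+1/48 = 1/48; 3j²(3 1 4; 1 0 -1) = Δ·Π!·Σ² = 5/84  (sign -1)
I_A²/I_B² = (1/42)/(5/84) = 2/5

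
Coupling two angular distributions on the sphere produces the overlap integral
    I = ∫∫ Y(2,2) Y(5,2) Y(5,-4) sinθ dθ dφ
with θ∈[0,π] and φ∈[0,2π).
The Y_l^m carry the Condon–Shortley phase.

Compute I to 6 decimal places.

Rules hold: Σm=0, L=12 even, 3≤5≤7.
N = 5·11·11 = 605
Δ = 2!·2!·8!/13! = 1/38610
Racah Σ t=0..2: t=0:+1/2880 t=1:−1/576 t=2:+1/2880 = -1/960
⇒ 3j(2 5 5; 0 0 0)² = 10/429, sgn +1
Racah Σ t=0..0: t=0:+1/20160 = 1/20160
⇒ 3j(2 5 5; 2 2 -4)² = 12/715, sgn -1
4πI² = N·(3j₀)²·(3jₘ)² = 40/169
I = -1·√(0.236686/4π) = -0.13724032

-0.137240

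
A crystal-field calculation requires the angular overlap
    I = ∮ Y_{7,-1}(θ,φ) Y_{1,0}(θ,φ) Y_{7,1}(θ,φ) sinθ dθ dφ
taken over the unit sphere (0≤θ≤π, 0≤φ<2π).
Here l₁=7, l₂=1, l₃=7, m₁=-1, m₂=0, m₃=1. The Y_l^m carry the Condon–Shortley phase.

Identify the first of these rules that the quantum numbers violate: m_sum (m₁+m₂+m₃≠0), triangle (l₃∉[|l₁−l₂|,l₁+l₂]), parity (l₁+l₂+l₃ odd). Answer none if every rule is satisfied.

parity

m₁+m₂+m₃ = -1 + 0 + 1 = 0  ✓
triangle: |7−1|=6 ≤ l₃=7 ≤ 7+1=8  ✓
parity: l₁+l₂+l₃ = 15 is odd  ✗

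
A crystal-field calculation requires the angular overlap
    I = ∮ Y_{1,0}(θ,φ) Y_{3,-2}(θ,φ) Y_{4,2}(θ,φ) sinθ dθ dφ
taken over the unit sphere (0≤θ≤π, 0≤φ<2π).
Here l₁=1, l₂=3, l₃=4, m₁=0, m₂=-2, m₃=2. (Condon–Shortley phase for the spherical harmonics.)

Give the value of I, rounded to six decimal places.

0.213244

Rules hold: Σm=0, L=8 even, 2≤4≤4.
N = 3·7·9 = 189
Δ = 0!·2!·6!/9! = 1/252
Racah Σ t=0..0: t=0:+1/36 = 1/36
⇒ 3j(1 3 4; 0 0 0)² = 4/63, sgn +1
Racah Σ t=0..0: t=0:+1/120 = 1/120
⇒ 3j(1 3 4; 0 -2 2)² = 1/21, sgn +1
4πI² = N·(3j₀)²·(3jₘ)² = 4/7
I = +1·√(0.571429/4π) = 0.21324362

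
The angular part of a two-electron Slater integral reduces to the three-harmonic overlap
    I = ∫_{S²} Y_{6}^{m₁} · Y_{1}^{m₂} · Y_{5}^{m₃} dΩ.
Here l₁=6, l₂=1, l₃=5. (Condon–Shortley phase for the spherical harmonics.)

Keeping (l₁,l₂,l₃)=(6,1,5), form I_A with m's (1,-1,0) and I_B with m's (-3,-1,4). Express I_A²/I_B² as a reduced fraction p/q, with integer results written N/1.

7/1

Same 6,1,5: normalisation and zero-m 3j drop out of the ratio.
A: Δ: 2! 10! 0! / 13! → 1/858; sum: t=0:+1/28800 = 1/28800; 3j²(6 1 5; 1 -1 0) = Δ·Π!·Σ² = 7/286  (sign -1)
B: Δ: 2! 10! 0! / 13! → 1/858; sum: t=0:+1/725760 = 1/725760; 3j²(6 1 5; -3 -1 4) = Δ·Π!·Σ² = 1/286  (sign -1)
I_A²/I_B² = (7/286)/(1/286) = 7/1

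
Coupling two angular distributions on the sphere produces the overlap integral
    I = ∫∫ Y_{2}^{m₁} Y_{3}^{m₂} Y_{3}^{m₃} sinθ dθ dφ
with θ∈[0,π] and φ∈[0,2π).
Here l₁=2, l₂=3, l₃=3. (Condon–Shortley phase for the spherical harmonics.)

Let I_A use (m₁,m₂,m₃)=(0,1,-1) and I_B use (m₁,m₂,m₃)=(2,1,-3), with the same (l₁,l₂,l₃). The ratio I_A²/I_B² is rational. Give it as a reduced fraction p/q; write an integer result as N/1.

Shared (l₁,l₂,l₃)=(2,3,3): N and (l;000)² cancel in I_A²/I_B².
A: Δ = 2!·2!·4!/9! = 1/3780; Racah Σ t=0..2: t=0:+1/96 t=1:−1/6 t=2:+1/16 = -3/32; ⇒ 3j(2 3 3; 0 1 -1)² = 3/140, sgn -1
B: Δ = 2!·2!·4!/9! = 1/3780; Racah Σ t=0..0: t=0:+1/96 = 1/96; ⇒ 3j(2 3 3; 2 1 -3)² = 1/42, sgn +1
I_A²/I_B² = (3/140)/(1/42) = 9/10

9/10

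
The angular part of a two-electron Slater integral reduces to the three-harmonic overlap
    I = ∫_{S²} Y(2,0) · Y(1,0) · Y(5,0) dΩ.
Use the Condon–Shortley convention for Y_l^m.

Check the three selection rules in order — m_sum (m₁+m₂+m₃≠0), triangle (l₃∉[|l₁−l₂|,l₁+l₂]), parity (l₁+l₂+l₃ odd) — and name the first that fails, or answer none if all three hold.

azimuthal sum: 0 + 0 + 0 = 0  ✓
1 ≤ 5 ≤ 3 (triangle on l)  ✗
L = 2 + 1 + 5 = 8 (even)

triangle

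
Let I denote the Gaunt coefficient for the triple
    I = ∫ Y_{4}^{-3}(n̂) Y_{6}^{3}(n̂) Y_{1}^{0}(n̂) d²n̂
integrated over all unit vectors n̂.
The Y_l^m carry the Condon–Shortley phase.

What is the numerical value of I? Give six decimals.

l₃=1 ∉ [2,10] — triangle fails ⇒ I = 0

0.000000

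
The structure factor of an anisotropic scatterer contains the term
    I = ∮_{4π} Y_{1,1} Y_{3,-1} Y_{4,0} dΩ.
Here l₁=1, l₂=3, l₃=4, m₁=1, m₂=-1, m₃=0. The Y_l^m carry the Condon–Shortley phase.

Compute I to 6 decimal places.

m-sum 0 ✓  L=8 even ✓  2≤4≤4 ✓
Π(2lᵢ+1) = 3×7×9 = 189
triangle coeff Δ(1,3,4) = 1/252
Σ_t [0,0]: t=0:+1/36 = 1/36
(3j)²=4/63 [(1 3 4; 0 0 0)], sign=+1
Σ_t [0,0]: t=0:+1/96 = 1/96
(3j)²=1/42 [(1 3 4; 1 -1 0)], sign=+1
⇒ 4πI² = 2/7
I = (+1)√(2/7/(4π)) = 0.15078601

0.150786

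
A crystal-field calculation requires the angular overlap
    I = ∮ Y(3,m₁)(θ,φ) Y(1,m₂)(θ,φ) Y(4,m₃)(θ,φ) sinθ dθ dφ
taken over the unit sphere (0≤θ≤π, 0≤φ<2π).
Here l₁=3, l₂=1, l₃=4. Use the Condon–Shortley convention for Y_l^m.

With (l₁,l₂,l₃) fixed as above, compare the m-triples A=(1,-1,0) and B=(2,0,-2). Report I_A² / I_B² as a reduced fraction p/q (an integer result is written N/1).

1/2

Same 3,1,4: normalisation and zero-m 3j drop out of the ratio.
A: Δ: 0! 6! 2! / 9! → 1/252; sum: t=0:+1/96 = 1/96; 3j²(3 1 4; 1 -1 0) = Δ·Π!·Σ² = 1/42  (sign +1)
B: Δ: 0! 6! 2! / 9! → 1/252; sum: t=0:+1/120 = 1/120; 3j²(3 1 4; 2 0 -2) = Δ·Π!·Σ² = 1/21  (sign +1)
I_A²/I_B² = (1/42)/(1/21) = 1/2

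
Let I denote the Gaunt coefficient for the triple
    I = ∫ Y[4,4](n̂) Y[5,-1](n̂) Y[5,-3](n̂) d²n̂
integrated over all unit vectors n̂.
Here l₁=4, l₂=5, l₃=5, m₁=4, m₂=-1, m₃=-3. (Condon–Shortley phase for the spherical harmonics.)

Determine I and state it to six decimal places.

-0.168084

m-sum 0 ✓  L=14 even ✓  1≤5≤9 ✓
Π(2lᵢ+1) = 9×11×11 = 1089
triangle coeff Δ(4,5,5) = 1/3153150
Σ_t [0,4]: t=0:+1/69120 t=1:−1/1728 t=2:+1/576 t=3:−1/1728 t=4:+1/69120 = 7/11520
(3j)²=2/143 [(4 5 5; 0 0 0)], sign=-1
Σ_t [0,0]: t=0:+1/27648 = 1/27648
(3j)²=10/429 [(4 5 5; 4 -1 -3)], sign=+1
⇒ 4πI² = 60/169
I = (-1)√(60/169/(4π)) = -0.16808437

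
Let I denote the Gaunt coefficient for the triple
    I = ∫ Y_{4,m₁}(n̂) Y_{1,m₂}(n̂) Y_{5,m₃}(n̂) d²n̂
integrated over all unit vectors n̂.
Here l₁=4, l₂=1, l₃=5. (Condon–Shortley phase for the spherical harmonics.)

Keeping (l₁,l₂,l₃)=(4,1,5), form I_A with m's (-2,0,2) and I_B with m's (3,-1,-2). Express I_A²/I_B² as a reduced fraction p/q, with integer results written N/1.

7/1

Same 4,1,5: normalisation and zero-m 3j drop out of the ratio.
A: Δ: 0! 8! 2! / 11! → 1/495; sum: t=0:+1/1440 = 1/1440; 3j²(4 1 5; -2 0 2) = Δ·Π!·Σ² = 7/165  (sign -1)
B: Δ: 0! 8! 2! / 11! → 1/495; sum: t=0:+1/10080 = 1/10080; 3j²(4 1 5; 3 -1 -2) = Δ·Π!·Σ² = 1/165  (sign -1)
I_A²/I_B² = (7/165)/(1/165) = 7/1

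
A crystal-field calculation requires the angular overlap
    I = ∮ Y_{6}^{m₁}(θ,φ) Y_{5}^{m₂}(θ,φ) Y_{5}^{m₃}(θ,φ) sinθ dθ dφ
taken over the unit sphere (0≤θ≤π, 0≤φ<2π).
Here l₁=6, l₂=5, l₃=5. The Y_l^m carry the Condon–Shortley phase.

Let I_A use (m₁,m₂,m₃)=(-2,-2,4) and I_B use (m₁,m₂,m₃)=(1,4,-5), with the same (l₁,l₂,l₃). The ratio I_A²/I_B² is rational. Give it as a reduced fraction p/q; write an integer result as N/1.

Same 6,5,5: normalisation and zero-m 3j drop out of the ratio.
A: Δ: 6! 6! 4! / 17! → 1/28588560; sum: t=2:+1/207360 t=3:−1/103680 = -1/207360; 3j²(6 5 5; -2 -2 4) = Δ·Π!·Σ² = 21/2431  (sign +1)
B: Δ: 6! 6! 4! / 17! → 1/28588560; sum: t=5:−1/2073600 = -1/2073600; 3j²(6 5 5; 1 4 -5) = Δ·Π!·Σ² = 63/9724  (sign -1)
I_A²/I_B² = (21/2431)/(63/9724) = 4/3

4/3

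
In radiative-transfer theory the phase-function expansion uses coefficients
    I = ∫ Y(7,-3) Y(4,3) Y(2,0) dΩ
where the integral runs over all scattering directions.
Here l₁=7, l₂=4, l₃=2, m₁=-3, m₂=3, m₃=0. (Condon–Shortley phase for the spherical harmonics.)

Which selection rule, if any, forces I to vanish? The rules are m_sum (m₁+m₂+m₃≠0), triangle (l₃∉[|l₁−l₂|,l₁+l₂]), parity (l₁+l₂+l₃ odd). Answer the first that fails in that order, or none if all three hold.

m₁+m₂+m₃ = -3 + 3 + 0 = 0  ✓
triangle: |7−4|=3 ≤ l₃=2 ≤ 7+4=11  ✗
parity: l₁+l₂+l₃ = 13 is odd

triangle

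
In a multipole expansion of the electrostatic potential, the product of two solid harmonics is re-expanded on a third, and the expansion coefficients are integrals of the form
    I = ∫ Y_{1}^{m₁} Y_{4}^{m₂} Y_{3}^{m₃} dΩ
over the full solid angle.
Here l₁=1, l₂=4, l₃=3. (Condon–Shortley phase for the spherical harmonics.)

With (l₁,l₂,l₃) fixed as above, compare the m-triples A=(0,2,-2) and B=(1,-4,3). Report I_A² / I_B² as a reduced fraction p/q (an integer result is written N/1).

3/7

l's match ⇒ only the (l;m) 3-j factors differ between A and B.
A: triangle coeff Δ(1,4,3) = 1/252; Σ_t [1,1]: t=1:−1/120 = -1/120; (3j)²=1/21 [(1 4 3; 0 2 -2)], sign=+1
B: triangle coeff Δ(1,4,3) = 1/252; Σ_t [0,0]: t=0:+1/1440 = 1/1440; (3j)²=1/9 [(1 4 3; 1 -4 3)], sign=+1
I_A²/I_B² = (1/21)/(1/9) = 3/7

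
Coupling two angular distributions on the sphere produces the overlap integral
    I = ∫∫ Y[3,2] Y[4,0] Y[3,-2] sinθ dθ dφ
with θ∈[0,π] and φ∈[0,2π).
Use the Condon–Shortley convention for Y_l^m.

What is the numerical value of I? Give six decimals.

Rules hold: Σm=0, L=10 even, 1≤3≤7.
N = 7·9·7 = 441
Δ = 4!·2!·4!/11! = 1/34650
Racah Σ t=1..3: t=1:−1/72 t=2:+1/16 t=3:−1/72 = 5/144
⇒ 3j(3 4 3; 0 0 0)² = 2/77, sgn -1
Racah Σ t=0..1: t=0:+1/576 t=1:−1/72 = -7/576
⇒ 3j(3 4 3; 2 0 -2)² = 7/198, sgn +1
4πI² = N·(3j₀)²·(3jₘ)² = 49/121
I = -1·√(0.404959/4π) = -0.17951487

-0.179515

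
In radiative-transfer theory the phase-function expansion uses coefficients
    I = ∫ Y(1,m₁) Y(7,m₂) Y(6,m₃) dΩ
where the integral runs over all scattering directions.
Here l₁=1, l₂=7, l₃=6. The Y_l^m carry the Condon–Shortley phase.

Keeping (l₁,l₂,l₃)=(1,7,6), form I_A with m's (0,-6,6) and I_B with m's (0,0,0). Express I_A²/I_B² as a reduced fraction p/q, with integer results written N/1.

13/49

Same 1,7,6: normalisation and zero-m 3j drop out of the ratio.
A: Δ: 2! 0! 12! / 15! → 1/1365; sum: t=1:−1/479001600 = -1/479001600; 3j²(1 7 6; 0 -6 6) = Δ·Π!·Σ² = 1/105  (sign -1)
B: Δ: 2! 0! 12! / 15! → 1/1365; sum: t=1:−1/518400 = -1/518400; 3j²(1 7 6; 0 0 0) = Δ·Π!·Σ² = 7/195  (sign -1)
I_A²/I_B² = (1/105)/(7/195) = 13/49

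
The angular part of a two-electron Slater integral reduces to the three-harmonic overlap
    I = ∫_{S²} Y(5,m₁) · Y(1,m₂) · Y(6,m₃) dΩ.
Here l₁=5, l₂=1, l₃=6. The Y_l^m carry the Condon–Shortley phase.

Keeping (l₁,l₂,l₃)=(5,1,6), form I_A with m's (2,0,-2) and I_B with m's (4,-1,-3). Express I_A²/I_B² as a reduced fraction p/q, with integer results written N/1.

Same 5,1,6: normalisation and zero-m 3j drop out of the ratio.
A: Δ: 0! 10! 2! / 13! → 1/858; sum: t=0:+1/30240 = 1/30240; 3j²(5 1 6; 2 0 -2) = Δ·Π!·Σ² = 16/429  (sign +1)
B: Δ: 0! 10! 2! / 13! → 1/858; sum: t=0:+1/725760 = 1/725760; 3j²(5 1 6; 4 -1 -3) = Δ·Π!·Σ² = 1/286  (sign -1)
I_A²/I_B² = (16/429)/(1/286) = 32/3

32/3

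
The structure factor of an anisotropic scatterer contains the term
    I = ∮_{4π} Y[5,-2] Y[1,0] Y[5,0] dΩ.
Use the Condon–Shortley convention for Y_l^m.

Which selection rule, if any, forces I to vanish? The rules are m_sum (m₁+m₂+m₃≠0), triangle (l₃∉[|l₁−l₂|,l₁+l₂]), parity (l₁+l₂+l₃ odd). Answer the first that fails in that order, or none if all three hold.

m_sum

Σmᵢ = -2  ✗
l₃∈[|l₁−l₂|,l₁+l₂]=[4,6], have l₃=5
Σlᵢ = 11 ⇒ odd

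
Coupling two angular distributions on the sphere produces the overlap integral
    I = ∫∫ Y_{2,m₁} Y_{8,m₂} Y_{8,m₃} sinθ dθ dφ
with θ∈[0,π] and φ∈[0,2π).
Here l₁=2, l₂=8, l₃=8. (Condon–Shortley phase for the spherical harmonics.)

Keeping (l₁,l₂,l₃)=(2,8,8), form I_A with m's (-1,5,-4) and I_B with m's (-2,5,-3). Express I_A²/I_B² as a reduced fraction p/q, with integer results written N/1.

27/20

Same 2,8,8: normalisation and zero-m 3j drop out of the ratio.
A: Δ: 2! 2! 14! / 19! → 1/348840; sum: t=1:−1/1916006400 t=2:+1/479001600 = 1/638668800; 3j²(2 8 8; -1 5 -4) = Δ·Π!·Σ² = 117/6460  (sign +1)
B: Δ: 2! 2! 14! / 19! → 1/348840; sum: t=2:+1/958003200 = 1/958003200; 3j²(2 8 8; -2 5 -3) = Δ·Π!·Σ² = 13/969  (sign -1)
I_A²/I_B² = (117/6460)/(13/969) = 27/20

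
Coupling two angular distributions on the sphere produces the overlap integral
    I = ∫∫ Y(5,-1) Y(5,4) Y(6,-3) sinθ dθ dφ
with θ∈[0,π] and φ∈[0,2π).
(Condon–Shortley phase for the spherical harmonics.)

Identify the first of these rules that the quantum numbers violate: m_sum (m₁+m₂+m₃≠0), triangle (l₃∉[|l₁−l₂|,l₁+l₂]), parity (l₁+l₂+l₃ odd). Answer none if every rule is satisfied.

azimuthal sum: -1 + 4 − 3 = 0  ✓
0 ≤ 6 ≤ 10 (triangle on l)  ✓
L = 5 + 5 + 6 = 16 (even)  ✓

none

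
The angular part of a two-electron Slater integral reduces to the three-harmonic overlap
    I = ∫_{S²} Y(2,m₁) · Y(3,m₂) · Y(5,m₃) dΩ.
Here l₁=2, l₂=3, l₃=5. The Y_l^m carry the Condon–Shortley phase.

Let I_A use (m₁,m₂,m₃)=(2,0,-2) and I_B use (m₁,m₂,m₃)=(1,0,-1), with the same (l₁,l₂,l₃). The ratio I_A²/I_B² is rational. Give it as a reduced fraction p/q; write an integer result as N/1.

Same 2,3,5: normalisation and zero-m 3j drop out of the ratio.
A: Δ: 0! 4! 6! / 11! → 1/2310; sum: t=0:+1/864 = 1/864; 3j²(2 3 5; 2 0 -2) = Δ·Π!·Σ² = 1/66  (sign -1)
B: Δ: 0! 4! 6! / 11! → 1/2310; sum: t=0:+1/216 = 1/216; 3j²(2 3 5; 1 0 -1) = Δ·Π!·Σ² = 8/231  (sign +1)
I_A²/I_B² = (1/66)/(8/231) = 7/16

7/16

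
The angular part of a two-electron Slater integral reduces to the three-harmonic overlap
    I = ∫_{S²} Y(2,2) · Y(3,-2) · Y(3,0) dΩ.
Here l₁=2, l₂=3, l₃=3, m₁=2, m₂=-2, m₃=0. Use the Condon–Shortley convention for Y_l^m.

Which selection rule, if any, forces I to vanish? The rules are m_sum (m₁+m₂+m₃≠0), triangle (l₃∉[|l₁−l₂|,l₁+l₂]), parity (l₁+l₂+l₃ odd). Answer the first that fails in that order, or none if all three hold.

none

Σmᵢ = 0  ✓
l₃∈[|l₁−l₂|,l₁+l₂]=[1,5], have l₃=3  ✓
Σlᵢ = 8 ⇒ even  ✓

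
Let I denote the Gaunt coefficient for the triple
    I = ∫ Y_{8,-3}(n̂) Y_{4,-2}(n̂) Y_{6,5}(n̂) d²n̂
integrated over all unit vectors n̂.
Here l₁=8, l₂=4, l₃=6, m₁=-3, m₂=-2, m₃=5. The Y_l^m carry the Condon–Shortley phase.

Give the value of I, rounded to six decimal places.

0.119359

m-sum 0 ✓  L=18 even ✓  4≤6≤12 ✓
Π(2lᵢ+1) = 17×9×13 = 1989
triangle coeff Δ(8,4,6) = 1/23279256
Σ_t [2,4]: t=2:+1/1658880 t=3:−1/518400 t=4:+1/1658880 = -1/1382400
(3j)²=504/46189 [(8 4 6; 0 0 0)], sign=-1
Σ_t [1,2]: t=1:−1/435456000 t=2:+1/34836480 = 23/870912000
(3j)²=5819/705432 [(8 4 6; -3 -2 5)], sign=-1
⇒ 4πI² = 14283/79781
I = (+1)√(14283/79781/(4π)) = 0.11935897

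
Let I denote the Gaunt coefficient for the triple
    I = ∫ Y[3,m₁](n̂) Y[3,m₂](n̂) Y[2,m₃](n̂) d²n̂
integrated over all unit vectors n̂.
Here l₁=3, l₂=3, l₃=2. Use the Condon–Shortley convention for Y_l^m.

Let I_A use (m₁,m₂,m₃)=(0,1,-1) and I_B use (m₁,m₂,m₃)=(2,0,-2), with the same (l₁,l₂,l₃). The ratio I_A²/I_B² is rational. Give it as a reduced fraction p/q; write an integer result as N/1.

1/10

l's match ⇒ only the (l;m) 3-j factors differ between A and B.
A: triangle coeff Δ(3,3,2) = 1/3780; Σ_t [2,3]: t=2:+1/8 t=3:−1/12 = 1/24; (3j)²=1/210 [(3 3 2; 0 1 -1)], sign=-1
B: triangle coeff Δ(3,3,2) = 1/3780; Σ_t [1,1]: t=1:−1/24 = -1/24; (3j)²=1/21 [(3 3 2; 2 0 -2)], sign=-1
I_A²/I_B² = (1/210)/(1/21) = 1/10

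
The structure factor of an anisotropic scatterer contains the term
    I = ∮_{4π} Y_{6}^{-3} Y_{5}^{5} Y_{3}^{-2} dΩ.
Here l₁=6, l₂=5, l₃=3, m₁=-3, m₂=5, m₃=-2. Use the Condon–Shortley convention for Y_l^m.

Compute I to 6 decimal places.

Checks pass: Σm=0; 14 even; l₃=3∈[1,11].
(2·6+1)(2·5+1)(2·3+1) = 1001
Δ: 8! 4! 2! / 15! → 1/675675
sum: t=3:−1/8640 t=4:+1/2304 t=5:−1/8640 = 7/34560
3j²(6 5 3; 0 0 0) = Δ·Π!·Σ² = 7/429  (sign -1)
sum: t=8:+1/483840 = 1/483840
3j²(6 5 3; -3 5 -2) = Δ·Π!·Σ² = 6/1001  (sign -1)
combine: 4πI² = 1001·7/429·6/1001 = 14/143
take √, sign +1: I = 0.08826552

0.088266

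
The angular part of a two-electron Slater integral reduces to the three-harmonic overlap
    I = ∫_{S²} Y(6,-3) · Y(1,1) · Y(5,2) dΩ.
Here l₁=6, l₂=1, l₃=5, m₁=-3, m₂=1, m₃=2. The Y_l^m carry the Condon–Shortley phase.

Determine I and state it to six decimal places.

-0.245154

Checks pass: Σm=0; 12 even; l₃=5∈[5,7].
(2·6+1)(2·1+1)(2·5+1) = 429
Δ: 2! 10! 0! / 13! → 1/858
sum: t=1:−1/14400 = -1/14400
3j²(6 1 5; 0 0 0) = Δ·Π!·Σ² = 6/143  (sign +1)
sum: t=2:+1/60480 = 1/60480
3j²(6 1 5; -3 1 2) = Δ·Π!·Σ² = 6/143  (sign -1)
combine: 4πI² = 429·6/143·6/143 = 108/143
take √, sign -1: I = -0.24515397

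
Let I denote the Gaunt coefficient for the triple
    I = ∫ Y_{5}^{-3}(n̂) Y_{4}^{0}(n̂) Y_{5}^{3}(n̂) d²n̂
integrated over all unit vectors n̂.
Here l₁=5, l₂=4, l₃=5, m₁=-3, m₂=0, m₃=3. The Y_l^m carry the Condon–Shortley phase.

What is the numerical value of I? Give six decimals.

Checks pass: Σm=0; 14 even; l₃=5∈[1,9].
(2·5+1)(2·4+1)(2·5+1) = 1089
Δ: 4! 6! 4! / 15! → 1/3153150
sum: t=0:+1/69120 t=1:−1/1728 t=2:+1/576 t=3:−1/1728 t=4:+1/69120 = 7/11520
3j²(5 4 5; 0 0 0) = Δ·Π!·Σ² = 2/143  (sign -1)
sum: t=2:+1/11520 t=3:−1/4320 t=4:+1/27648 = -1/9216
3j²(5 4 5; -3 0 3) = Δ·Π!·Σ² = 2/143  (sign -1)
combine: 4πI² = 1089·2/143·2/143 = 36/169
take √, sign +1: I = 0.13019760

0.130198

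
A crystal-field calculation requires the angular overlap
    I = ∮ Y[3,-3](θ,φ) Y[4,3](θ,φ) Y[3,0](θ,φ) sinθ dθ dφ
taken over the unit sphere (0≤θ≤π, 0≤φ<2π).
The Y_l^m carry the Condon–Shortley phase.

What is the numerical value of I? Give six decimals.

Checks pass: Σm=0; 10 even; l₃=3∈[1,7].
(2·3+1)(2·4+1)(2·3+1) = 441
Δ: 4! 2! 4! / 11! → 1/34650
sum: t=1:−1/72 t=2:+1/16 t=3:−1/72 = 5/144
3j²(3 4 3; 0 0 0) = Δ·Π!·Σ² = 2/77  (sign -1)
sum: t=4:+1/288 = 1/288
3j²(3 4 3; -3 3 0) = Δ·Π!·Σ² = 1/22  (sign -1)
combine: 4πI² = 441·2/77·1/22 = 63/121
take √, sign +1: I = 0.20355073

0.203551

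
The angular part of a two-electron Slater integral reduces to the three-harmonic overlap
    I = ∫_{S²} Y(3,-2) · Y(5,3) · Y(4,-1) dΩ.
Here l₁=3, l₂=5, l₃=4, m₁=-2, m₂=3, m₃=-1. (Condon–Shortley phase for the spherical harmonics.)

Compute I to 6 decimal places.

Rules hold: Σm=0, L=12 even, 2≤4≤8.
N = 7·11·9 = 693
Δ = 4!·2!·6!/13! = 1/180180
Racah Σ t=1..3: t=1:−1/576 t=2:+1/144 t=3:−1/576 = 1/288
⇒ 3j(3 5 4; 0 0 0)² = 20/1001, sgn +1
Racah Σ t=3..4: t=3:−1/1440 t=4:+1/1152 = 1/5760
⇒ 3j(3 5 4; -2 3 -1)² = 1/858, sgn -1
4πI² = N·(3j₀)²·(3jₘ)² = 30/1859
I = -1·√(0.0161377/4π) = -0.03583571

-0.035836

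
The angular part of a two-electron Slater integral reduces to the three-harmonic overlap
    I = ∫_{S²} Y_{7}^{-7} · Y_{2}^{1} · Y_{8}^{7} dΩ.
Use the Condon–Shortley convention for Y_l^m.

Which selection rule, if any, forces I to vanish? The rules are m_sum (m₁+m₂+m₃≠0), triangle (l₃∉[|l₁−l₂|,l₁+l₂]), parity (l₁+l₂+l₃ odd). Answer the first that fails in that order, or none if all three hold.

m_sum

Σmᵢ = 1  ✗
l₃∈[|l₁−l₂|,l₁+l₂]=[5,9], have l₃=8
Σlᵢ = 17 ⇒ odd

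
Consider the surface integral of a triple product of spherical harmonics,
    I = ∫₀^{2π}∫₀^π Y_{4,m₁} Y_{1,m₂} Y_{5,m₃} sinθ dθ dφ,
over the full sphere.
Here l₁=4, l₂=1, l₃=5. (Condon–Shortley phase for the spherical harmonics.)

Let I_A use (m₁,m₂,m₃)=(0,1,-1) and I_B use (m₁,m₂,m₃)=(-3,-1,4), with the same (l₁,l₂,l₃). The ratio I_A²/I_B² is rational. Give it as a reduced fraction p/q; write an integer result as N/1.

Same 4,1,5: normalisation and zero-m 3j drop out of the ratio.
A: Δ: 0! 8! 2! / 11! → 1/495; sum: t=0:+1/1152 = 1/1152; 3j²(4 1 5; 0 1 -1) = Δ·Π!·Σ² = 1/33  (sign +1)
B: Δ: 0! 8! 2! / 11! → 1/495; sum: t=0:+1/10080 = 1/10080; 3j²(4 1 5; -3 -1 4) = Δ·Π!·Σ² = 4/55  (sign -1)
I_A²/I_B² = (1/33)/(4/55) = 5/12

5/12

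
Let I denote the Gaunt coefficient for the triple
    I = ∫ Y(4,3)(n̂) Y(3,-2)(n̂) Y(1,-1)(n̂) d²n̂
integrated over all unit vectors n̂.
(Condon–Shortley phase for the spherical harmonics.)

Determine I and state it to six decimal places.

m-sum 0 ✓  L=8 even ✓  1≤1≤7 ✓
Π(2lᵢ+1) = 9×7×3 = 189
triangle coeff Δ(4,3,1) = 1/252
Σ_t [3,3]: t=3:−1/36 = -1/36
(3j)²=4/63 [(4 3 1; 0 0 0)], sign=+1
Σ_t [1,1]: t=1:−1/240 = -1/240
(3j)²=1/12 [(4 3 1; 3 -2 -1)], sign=-1
⇒ 4πI² = 1/1
I = (-1)√(1/1/(4π)) = -0.28209479

-0.282095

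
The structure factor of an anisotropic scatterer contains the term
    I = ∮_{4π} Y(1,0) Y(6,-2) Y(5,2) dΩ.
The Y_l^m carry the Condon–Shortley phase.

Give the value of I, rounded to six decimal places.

0.231133

Checks pass: Σm=0; 12 even; l₃=5∈[5,7].
(2·1+1)(2·6+1)(2·5+1) = 429
Δ: 2! 0! 10! / 13! → 1/858
sum: t=1:−1/14400 = -1/14400
3j²(1 6 5; 0 0 0) = Δ·Π!·Σ² = 6/143  (sign +1)
sum: t=1:−1/30240 = -1/30240
3j²(1 6 5; 0 -2 2) = Δ·Π!·Σ² = 16/429  (sign +1)
combine: 4πI² = 429·6/143·16/429 = 96/143
take √, sign +1: I = 0.23113338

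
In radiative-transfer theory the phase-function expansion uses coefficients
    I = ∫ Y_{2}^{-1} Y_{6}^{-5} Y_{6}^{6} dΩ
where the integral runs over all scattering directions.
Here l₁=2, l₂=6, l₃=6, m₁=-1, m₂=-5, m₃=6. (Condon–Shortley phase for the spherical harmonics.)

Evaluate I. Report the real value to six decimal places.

Checks pass: Σm=0; 14 even; l₃=6∈[4,8].
(2·2+1)(2·6+1)(2·6+1) = 845
Δ: 2! 2! 10! / 15! → 1/90090
sum: t=0:+1/69120 t=1:−1/14400 t=2:+1/69120 = -7/172800
3j²(2 6 6; 0 0 0) = Δ·Π!·Σ² = 14/715  (sign -1)
sum: t=1:−1/7257600 = -1/7257600
3j²(2 6 6; -1 -5 6) = Δ·Π!·Σ² = 11/455  (sign -1)
combine: 4πI² = 845·14/715·11/455 = 2/5
take √, sign +1: I = 0.17841241

0.178412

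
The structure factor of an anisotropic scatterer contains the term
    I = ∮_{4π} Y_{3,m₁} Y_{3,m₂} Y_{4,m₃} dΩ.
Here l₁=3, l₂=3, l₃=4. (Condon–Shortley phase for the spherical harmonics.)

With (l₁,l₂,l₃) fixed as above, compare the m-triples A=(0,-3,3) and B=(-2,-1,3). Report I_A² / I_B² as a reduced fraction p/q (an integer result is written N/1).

l's match ⇒ only the (l;m) 3-j factors differ between A and B.
A: triangle coeff Δ(3,3,4) = 1/34650; Σ_t [0,0]: t=0:+1/288 = 1/288; (3j)²=1/22 [(3 3 4; 0 -3 3)], sign=-1
B: triangle coeff Δ(3,3,4) = 1/34650; Σ_t [1,2]: t=1:−1/144 t=2:+1/288 = -1/288; (3j)²=1/99 [(3 3 4; -2 -1 3)], sign=+1
I_A²/I_B² = (1/22)/(1/99) = 9/2

9/2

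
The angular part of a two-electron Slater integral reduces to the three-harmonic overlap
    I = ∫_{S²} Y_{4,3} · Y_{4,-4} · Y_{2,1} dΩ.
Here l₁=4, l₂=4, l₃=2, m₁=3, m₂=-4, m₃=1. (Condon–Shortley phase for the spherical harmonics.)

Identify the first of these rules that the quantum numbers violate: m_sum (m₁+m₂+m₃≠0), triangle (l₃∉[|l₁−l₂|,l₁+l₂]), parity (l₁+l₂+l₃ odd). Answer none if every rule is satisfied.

none

azimuthal sum: 3 − 4 + 1 = 0  ✓
0 ≤ 2 ≤ 8 (triangle on l)  ✓
L = 4 + 4 + 2 = 10 (even)  ✓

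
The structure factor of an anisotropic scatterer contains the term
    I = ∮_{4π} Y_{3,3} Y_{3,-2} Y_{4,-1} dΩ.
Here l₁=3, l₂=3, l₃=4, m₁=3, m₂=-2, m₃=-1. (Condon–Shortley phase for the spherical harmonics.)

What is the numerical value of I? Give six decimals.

0.140463

Rules hold: Σm=0, L=10 even, 0≤4≤6.
N = 7·7·9 = 441
Δ = 2!·4!·4!/11! = 1/34650
Racah Σ t=0..2: t=0:+1/72 t=1:−1/16 t=2:+1/72 = -5/144
⇒ 3j(3 3 4; 0 0 0)² = 2/77, sgn -1
Racah Σ t=0..0: t=0:+1/288 = 1/288
⇒ 3j(3 3 4; 3 -2 -1)² = 5/231, sgn -1
4πI² = N·(3j₀)²·(3jₘ)² = 30/121
I = +1·√(0.247934/4π) = 0.14046335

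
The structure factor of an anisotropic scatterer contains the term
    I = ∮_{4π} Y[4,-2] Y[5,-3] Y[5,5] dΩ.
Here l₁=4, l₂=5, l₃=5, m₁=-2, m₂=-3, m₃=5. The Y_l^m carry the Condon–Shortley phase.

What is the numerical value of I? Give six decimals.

-0.184127

m-sum 0 ✓  L=14 even ✓  1≤5≤9 ✓
Π(2lᵢ+1) = 9×11×11 = 1089
triangle coeff Δ(4,5,5) = 1/3153150
Σ_t [0,4]: t=0:+1/69120 t=1:−1/1728 t=2:+1/576 t=3:−1/1728 t=4:+1/69120 = 7/11520
(3j)²=2/143 [(4 5 5; 0 0 0)], sign=-1
Σ_t [2,2]: t=2:+1/69120 = 1/69120
(3j)²=4/143 [(4 5 5; -2 -3 5)], sign=+1
⇒ 4πI² = 72/169
I = (-1)√(72/169/(4π)) = -0.18412721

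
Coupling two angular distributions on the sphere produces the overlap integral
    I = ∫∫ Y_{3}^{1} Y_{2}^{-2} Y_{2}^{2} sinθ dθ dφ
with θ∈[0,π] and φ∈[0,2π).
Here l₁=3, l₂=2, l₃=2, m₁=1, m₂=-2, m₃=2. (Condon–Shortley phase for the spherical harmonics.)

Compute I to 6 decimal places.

Σmᵢ = 1 ≠ 0, so the φ-integral vanishes; I = 0

0.000000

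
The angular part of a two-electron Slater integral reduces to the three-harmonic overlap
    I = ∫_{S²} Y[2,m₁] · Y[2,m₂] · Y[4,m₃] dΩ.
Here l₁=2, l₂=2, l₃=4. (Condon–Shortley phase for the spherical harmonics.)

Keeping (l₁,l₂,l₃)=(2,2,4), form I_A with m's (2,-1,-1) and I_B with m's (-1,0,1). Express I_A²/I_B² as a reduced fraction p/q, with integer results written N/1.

1/6

Shared (l₁,l₂,l₃)=(2,2,4): N and (l;000)² cancel in I_A²/I_B².
A: Δ = 0!·4!·4!/9! = 1/630; Racah Σ t=0..0: t=0:+1/144 = 1/144; ⇒ 3j(2 2 4; 2 -1 -1)² = 1/126, sgn -1
B: Δ = 0!·4!·4!/9! = 1/630; Racah Σ t=0..0: t=0:+1/24 = 1/24; ⇒ 3j(2 2 4; -1 0 1)² = 1/21, sgn -1
I_A²/I_B² = (1/126)/(1/21) = 1/6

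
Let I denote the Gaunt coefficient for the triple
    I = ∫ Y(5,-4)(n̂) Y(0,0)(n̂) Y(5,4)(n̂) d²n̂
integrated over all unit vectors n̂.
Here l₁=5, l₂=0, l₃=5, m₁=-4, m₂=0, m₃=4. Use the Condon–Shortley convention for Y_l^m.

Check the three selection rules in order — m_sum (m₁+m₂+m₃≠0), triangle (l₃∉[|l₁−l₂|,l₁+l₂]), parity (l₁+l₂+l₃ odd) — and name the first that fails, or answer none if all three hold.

Σmᵢ = 0  ✓
l₃∈[|l₁−l₂|,l₁+l₂]=[5,5], have l₃=5  ✓
Σlᵢ = 10 ⇒ even  ✓

none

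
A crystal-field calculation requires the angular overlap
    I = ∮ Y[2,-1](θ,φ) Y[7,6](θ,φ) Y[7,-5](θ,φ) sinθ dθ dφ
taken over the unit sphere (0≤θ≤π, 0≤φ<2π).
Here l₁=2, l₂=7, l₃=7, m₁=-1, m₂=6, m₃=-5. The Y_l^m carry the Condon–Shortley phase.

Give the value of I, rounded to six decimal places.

0.196071

m-sum 0 ✓  L=16 even ✓  5≤7≤9 ✓
Π(2lᵢ+1) = 5×15×15 = 1125
triangle coeff Δ(2,7,7) = 1/185640
Σ_t [0,2]: t=0:+1/2419200 t=1:−1/518400 t=2:+1/2419200 = -1/907200
(3j)²=56/3315 [(2 7 7; 0 0 0)], sign=+1
Σ_t [1,2]: t=1:−1/958003200 t=2:+1/79833600 = 1/87091200
(3j)²=121/4760 [(2 7 7; -1 6 -5)], sign=+1
⇒ 4πI² = 1815/3757
I = (+1)√(1815/3757/(4π)) = 0.19607074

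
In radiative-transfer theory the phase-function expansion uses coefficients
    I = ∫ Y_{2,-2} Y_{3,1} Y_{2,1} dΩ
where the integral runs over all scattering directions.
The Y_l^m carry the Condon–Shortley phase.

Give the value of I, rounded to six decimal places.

L=7 odd ⇒ parity kills the (l;000) factor ⇒ I = 0

0.000000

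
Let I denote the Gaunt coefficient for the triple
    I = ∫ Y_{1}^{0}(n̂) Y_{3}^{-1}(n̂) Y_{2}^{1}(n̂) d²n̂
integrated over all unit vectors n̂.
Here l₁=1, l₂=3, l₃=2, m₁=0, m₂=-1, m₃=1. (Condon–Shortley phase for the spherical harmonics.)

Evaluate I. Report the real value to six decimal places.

-0.233597

Checks pass: Σm=0; 6 even; l₃=2∈[2,4].
(2·1+1)(2·3+1)(2·2+1) = 105
Δ: 2! 0! 4! / 7! → 1/105
sum: t=1:−1/4 = -1/4
3j²(1 3 2; 0 0 0) = Δ·Π!·Σ² = 3/35  (sign -1)
sum: t=1:−1/6 = -1/6
3j²(1 3 2; 0 -1 1) = Δ·Π!·Σ² = 8/105  (sign +1)
combine: 4πI² = 105·3/35·8/105 = 24/35
take √, sign -1: I = -0.23359668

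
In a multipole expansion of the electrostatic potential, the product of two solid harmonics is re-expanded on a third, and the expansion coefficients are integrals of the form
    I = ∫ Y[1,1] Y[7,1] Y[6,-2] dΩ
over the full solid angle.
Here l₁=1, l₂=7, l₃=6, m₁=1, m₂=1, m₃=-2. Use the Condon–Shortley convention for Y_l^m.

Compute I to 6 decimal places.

-0.135514

Rules hold: Σm=0, L=14 even, 6≤6≤8.
N = 3·15·13 = 585
Δ = 2!·0!·12!/15! = 1/1365
Racah Σ t=1..1: t=1:−1/518400 = -1/518400
⇒ 3j(1 7 6; 0 0 0)² = 7/195, sgn -1
Racah Σ t=0..0: t=0:+1/1935360 = 1/1935360
⇒ 3j(1 7 6; 1 1 -2)² = 1/91, sgn +1
4πI² = N·(3j₀)²·(3jₘ)² = 3/13
I = -1·√(0.230769/4π) = -0.13551395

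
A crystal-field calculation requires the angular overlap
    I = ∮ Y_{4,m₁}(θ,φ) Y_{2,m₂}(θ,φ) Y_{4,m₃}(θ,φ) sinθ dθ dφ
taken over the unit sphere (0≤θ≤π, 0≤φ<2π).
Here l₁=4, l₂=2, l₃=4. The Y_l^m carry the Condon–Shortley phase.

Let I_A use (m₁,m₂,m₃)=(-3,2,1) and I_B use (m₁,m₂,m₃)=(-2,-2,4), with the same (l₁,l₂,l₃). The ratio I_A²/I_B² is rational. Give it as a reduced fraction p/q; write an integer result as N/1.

9/4

l's match ⇒ only the (l;m) 3-j factors differ between A and B.
A: triangle coeff Δ(4,2,4) = 1/13860; Σ_t [2,2]: t=2:+1/480 = 1/480; (3j)²=3/110 [(4 2 4; -3 2 1)], sign=-1
B: triangle coeff Δ(4,2,4) = 1/13860; Σ_t [0,0]: t=0:+1/2880 = 1/2880; (3j)²=2/165 [(4 2 4; -2 -2 4)], sign=+1
I_A²/I_B² = (3/110)/(2/165) = 9/4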